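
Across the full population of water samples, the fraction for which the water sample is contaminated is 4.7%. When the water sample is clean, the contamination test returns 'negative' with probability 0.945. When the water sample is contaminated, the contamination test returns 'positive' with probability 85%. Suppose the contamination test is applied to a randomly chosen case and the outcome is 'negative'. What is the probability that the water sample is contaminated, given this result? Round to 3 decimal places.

Let H be the event that the water sample is contaminated. P(H) = 0.047, so P(¬H) = 0.953. With E the 'negative' result, P(E|H) = 0.15 and P(E|¬H) = 0.945.
P(E) = 0.15·0.047 + 0.945·0.953 = 0.0070500 + 0.90058 = 0.90763.
By Bayes' theorem, P(H|E) = 0.0070500 / 0.90763 = 0.008.

P(H | E) ≈ 0.008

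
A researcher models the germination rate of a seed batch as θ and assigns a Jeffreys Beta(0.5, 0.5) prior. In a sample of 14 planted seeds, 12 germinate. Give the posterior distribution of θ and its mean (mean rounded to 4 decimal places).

Posterior: Beta(12.5, 2.5); mean ≈ 0.8333

Observing 12 successes and 2 failures updates Beta(0.5, 0.5) by adding the success and failure counts to the two shape parameters: α = 0.5+12 = 12.5, β = 0.5+2 = 2.5.
E[θ | data] = 12.5/(12.5+2.5) = 0.8333.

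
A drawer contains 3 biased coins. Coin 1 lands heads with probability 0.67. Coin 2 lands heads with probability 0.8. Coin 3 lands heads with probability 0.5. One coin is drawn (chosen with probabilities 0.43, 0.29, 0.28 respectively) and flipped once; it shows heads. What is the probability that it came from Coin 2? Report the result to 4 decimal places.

Posterior probability ≈ 0.3515

Tabulate prior·likelihood by source: [1] prior 0.43, lik 0.67, product 0.2881; [2] prior 0.29, lik 0.8, product 0.2320; [3] prior 0.28, lik 0.5, product 0.1400.
Normalizing constant = 0.66010; the posterior for Coin 2 is its product over the sum, 0.2320/0.66010 = 0.3515.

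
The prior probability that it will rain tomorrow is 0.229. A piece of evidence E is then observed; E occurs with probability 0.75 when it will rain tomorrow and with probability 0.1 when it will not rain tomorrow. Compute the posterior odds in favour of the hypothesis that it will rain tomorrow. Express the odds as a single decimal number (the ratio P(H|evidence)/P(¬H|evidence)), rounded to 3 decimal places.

Posterior odds ≈ 2.228

Prior odds = 0.229/(1−0.229) = 0.29702. In log-odds, ln(0.29702) = -1.2140.
Add log likelihood ratio: ln(7.5000) = 2.0149.
Posterior log-odds = 0.80094, so posterior odds = exp(0.80094) = 2.2276.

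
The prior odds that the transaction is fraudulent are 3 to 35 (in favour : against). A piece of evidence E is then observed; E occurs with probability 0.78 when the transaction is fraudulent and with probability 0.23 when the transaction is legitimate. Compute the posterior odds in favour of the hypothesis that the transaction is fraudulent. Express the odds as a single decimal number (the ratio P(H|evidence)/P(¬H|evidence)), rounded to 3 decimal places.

Posterior odds ≈ 0.291

Prior odds = 3/35 = 0.085714. In log-odds, ln(0.085714) = -2.4567.
Add log likelihood ratio: ln(3.3913) = 1.2212.
Posterior log-odds = -1.2355, so posterior odds = exp(-1.2355) = 0.29068.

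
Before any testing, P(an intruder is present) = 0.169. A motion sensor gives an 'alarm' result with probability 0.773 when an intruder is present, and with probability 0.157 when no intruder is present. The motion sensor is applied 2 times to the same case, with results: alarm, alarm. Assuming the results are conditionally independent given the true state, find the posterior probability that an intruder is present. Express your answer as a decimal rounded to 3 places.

With H the event that an intruder is present, the joint likelihood of the observed sequence is P(data|H) = 0.773·0.773 = 0.59753 and P(data|¬H) = 0.157·0.157 = 0.024649.
Bayes: P(H|data) = 0.169·0.59753 / (0.169·0.59753 + 0.831·0.024649) = 0.10098/0.12147 = 0.8314.

Posterior P(H) ≈ 0.831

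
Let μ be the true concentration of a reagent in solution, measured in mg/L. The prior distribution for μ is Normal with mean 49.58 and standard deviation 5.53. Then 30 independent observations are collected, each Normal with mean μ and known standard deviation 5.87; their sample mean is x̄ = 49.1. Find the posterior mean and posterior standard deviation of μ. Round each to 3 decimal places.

Posterior mean ≈ 49.117; posterior SD ≈ 1.052

Prior precision 1/τ₀² = 1/5.53² = 0.0327001; data precision n/σ² = 30/5.87² = 0.870653.
Posterior precision = 0.0327001 + 0.870653 = 0.903353, giving posterior SD = 1/√0.903353 = 1.052.
Posterior mean = (0.0327001·49.58 + 0.870653·49.1) / 0.903353 = 49.117.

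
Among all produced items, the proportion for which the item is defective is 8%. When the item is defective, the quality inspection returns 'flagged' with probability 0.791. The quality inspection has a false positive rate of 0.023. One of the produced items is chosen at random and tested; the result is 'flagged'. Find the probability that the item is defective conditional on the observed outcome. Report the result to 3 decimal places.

P(H | E) ≈ 0.749

Write H for 'the item is defective'. Prior odds H:¬H = 0.08/0.92 = 0.086957. For the 'flagged' outcome, the likelihood ratio is 0.791/0.023 = 34.391.
Posterior odds = 0.086957 × 34.391 = 2.9905, so P(H|E) = 2.9905/(1+2.9905) = 0.749.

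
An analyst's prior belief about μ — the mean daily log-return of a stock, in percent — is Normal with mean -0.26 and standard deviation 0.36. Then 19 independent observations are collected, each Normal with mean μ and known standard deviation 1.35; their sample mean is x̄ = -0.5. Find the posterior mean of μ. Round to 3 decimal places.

With known σ, the Normal prior is conjugate. Weight on the data is w = (n/σ²)/(n/σ² + 1/τ₀²) = 10.4252/(10.4252+7.71605) = 0.57467.
Posterior mean = w·x̄ + (1−w)·μ₀ = 0.57467·-0.5 + 0.42533·-0.26 = -0.398.

Posterior mean ≈ -0.398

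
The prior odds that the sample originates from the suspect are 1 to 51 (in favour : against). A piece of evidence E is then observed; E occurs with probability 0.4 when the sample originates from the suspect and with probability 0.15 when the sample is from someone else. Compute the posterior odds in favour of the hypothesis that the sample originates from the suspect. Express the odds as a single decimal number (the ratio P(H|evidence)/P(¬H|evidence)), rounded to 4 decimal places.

Posterior odds ≈ 0.0523

Prior odds = 1/51 = 0.019608.
Likelihood ratio for E = 0.4/0.15 = 2.6667.
Posterior odds = prior odds × LR = 0.052288.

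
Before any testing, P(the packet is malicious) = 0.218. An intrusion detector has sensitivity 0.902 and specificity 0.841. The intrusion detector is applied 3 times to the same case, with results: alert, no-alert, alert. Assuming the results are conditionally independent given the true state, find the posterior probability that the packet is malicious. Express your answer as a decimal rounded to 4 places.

Let H be the event that the packet is malicious; start with P(H) = 0.218. P('alert'|H) = 0.902, P('alert'|¬H) = 0.159.
Update on result 1 ('alert'): P(H) ← 0.902·0.2180 / (0.902·0.2180 + 0.159·0.7820) = 0.19664/0.32097 = 0.6126.
Update on result 2 ('no-alert'): P(H) ← 0.098·0.6126 / (0.098·0.6126 + 0.841·0.3874) = 0.060037/0.38582 = 0.1556.
Update on result 3 ('alert'): P(H) ← 0.902·0.1556 / (0.902·0.1556 + 0.159·0.8444) = 0.14036/0.27462 = 0.5111.

Posterior P(H) ≈ 0.5111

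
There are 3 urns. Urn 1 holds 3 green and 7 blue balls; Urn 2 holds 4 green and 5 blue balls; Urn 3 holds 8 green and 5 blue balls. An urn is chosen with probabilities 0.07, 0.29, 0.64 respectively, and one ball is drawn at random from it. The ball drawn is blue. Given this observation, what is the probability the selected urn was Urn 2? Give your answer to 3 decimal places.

Posterior probability ≈ 0.353

P(blue|Urn 1) = 0.7; P(blue|Urn 2) = 0.5556; P(blue|Urn 3) = 0.3846.
Prior × likelihood for each source: 0.07·0.7=0.04900, 0.29·0.5556=0.1611, 0.64·0.3846=0.2462. Summing gives P(blue) = 0.45626.
P(Urn 2 | blue) = 0.1611 / 0.45626 = 0.353.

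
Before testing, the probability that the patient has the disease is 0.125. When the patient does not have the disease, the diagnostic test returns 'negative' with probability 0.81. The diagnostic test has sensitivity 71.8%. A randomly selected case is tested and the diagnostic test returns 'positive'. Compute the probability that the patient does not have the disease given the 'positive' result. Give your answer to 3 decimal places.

P(¬H | E) ≈ 0.649

Let H be the event that the patient has the disease. P(H) = 0.125, so P(¬H) = 0.875. With E the 'positive' result, P(E|H) = 0.718 and P(E|¬H) = 0.19.
P(E) = 0.718·0.125 + 0.19·0.875 = 0.089750 + 0.16625 = 0.25600.
By Bayes' theorem, P(H|E) = 0.089750 / 0.25600 = 0.351. Hence P(¬H|E) = 1 − 0.351 = 0.649.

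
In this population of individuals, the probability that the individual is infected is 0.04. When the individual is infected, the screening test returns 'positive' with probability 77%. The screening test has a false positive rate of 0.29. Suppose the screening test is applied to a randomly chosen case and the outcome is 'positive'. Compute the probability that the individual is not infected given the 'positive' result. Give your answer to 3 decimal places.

Let H be the event that the individual is infected. P(H) = 0.04, so P(¬H) = 0.96. With E the 'positive' result, P(E|H) = 0.77 and P(E|¬H) = 0.29.
P(E) = 0.77·0.04 + 0.29·0.96 = 0.030800 + 0.27840 = 0.30920.
By Bayes' theorem, P(H|E) = 0.030800 / 0.30920 = 0.100. Hence P(¬H|E) = 1 − 0.100 = 0.900.

P(¬H | E) ≈ 0.900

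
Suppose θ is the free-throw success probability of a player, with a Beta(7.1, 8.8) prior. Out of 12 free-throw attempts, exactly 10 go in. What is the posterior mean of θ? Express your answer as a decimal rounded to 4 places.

Observing 10 successes and 2 failures updates Beta(7.1, 8.8) by adding the success and failure counts to the two shape parameters: α = 7.1+10 = 17.1, β = 8.8+2 = 10.8.
E[θ | data] = 17.1/(17.1+10.8) = 0.6129.

Posterior mean ≈ 0.6129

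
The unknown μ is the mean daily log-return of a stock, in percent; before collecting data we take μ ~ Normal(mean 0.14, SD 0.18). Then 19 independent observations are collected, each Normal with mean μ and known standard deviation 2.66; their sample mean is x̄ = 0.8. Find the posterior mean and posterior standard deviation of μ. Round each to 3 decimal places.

With known σ, the Normal prior is conjugate. Weight on the data is w = (n/σ²)/(n/σ² + 1/τ₀²) = 2.68528/(2.68528+30.8642) = 0.080040.
Posterior mean = w·x̄ + (1−w)·μ₀ = 0.080040·0.8 + 0.91996·0.14 = 0.193. Posterior variance = 1/(2.68528+30.8642) = 0.0298067, so SD = 0.173.

Posterior mean ≈ 0.193; posterior SD ≈ 0.173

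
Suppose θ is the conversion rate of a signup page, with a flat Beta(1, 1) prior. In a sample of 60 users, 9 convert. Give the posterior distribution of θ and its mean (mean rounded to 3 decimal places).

Posterior: Beta(10, 52); mean ≈ 0.161

The binomial likelihood is conjugate to the Beta prior: with 9 successes and 51 failures, the posterior is Beta(1+9, 1+51) = Beta(10, 52).
Posterior mean = α/(α+β) = 10/62 = 0.161.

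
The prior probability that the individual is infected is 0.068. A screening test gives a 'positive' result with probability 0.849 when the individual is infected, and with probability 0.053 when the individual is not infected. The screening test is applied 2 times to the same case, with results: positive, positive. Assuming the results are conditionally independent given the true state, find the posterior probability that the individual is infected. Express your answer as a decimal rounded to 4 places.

Posterior P(H) ≈ 0.9493

Let H be the event that the individual is infected; start with P(H) = 0.068. P('positive'|H) = 0.849, P('positive'|¬H) = 0.053.
Update on result 1 ('positive'): P(H) ← 0.849·0.0680 / (0.849·0.0680 + 0.053·0.9320) = 0.057732/0.10713 = 0.5389.
Update on result 2 ('positive'): P(H) ← 0.849·0.5389 / (0.849·0.5389 + 0.053·0.4611) = 0.45753/0.48197 = 0.9493.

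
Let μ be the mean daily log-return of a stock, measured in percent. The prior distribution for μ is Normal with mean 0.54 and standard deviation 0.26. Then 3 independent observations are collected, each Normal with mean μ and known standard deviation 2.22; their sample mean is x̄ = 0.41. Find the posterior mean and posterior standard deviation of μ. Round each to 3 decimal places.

Posterior mean ≈ 0.535; posterior SD ≈ 0.255

With known σ, the Normal prior is conjugate. Weight on the data is w = (n/σ²)/(n/σ² + 1/τ₀²) = 0.608717/(0.608717+14.7929) = 0.039523.
Posterior mean = w·x̄ + (1−w)·μ₀ = 0.039523·0.41 + 0.96048·0.54 = 0.535. Posterior variance = 1/(0.608717+14.7929) = 0.0649283, so SD = 0.255.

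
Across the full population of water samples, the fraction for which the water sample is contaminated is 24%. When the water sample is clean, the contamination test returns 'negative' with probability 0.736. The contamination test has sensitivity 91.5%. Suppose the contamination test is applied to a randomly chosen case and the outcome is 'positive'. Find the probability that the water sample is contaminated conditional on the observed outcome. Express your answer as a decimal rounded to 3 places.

P(H | E) ≈ 0.523

Write H for 'the water sample is contaminated'. Prior odds H:¬H = 0.24/0.76 = 0.31579. For the 'positive' outcome, the likelihood ratio is 0.915/0.264 = 3.4659.
Posterior odds = 0.31579 × 3.4659 = 1.0945, so P(H|E) = 1.0945/(1+1.0945) = 0.523.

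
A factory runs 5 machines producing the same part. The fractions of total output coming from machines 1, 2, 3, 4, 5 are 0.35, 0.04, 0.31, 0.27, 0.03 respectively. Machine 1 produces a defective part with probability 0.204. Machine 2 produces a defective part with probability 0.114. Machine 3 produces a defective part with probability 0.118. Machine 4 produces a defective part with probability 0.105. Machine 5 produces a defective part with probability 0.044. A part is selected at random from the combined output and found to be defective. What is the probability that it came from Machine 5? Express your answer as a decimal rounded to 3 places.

Tabulate prior·likelihood by source: [1] prior 0.35, lik 0.204, product 0.07140; [2] prior 0.04, lik 0.114, product 0.004560; [3] prior 0.31, lik 0.118, product 0.03658; [4] prior 0.27, lik 0.105, product 0.02835; [5] prior 0.03, lik 0.044, product 0.001320.
Normalizing constant = 0.14221; the posterior for Machine 5 is its product over the sum, 0.001320/0.14221 = 0.009.

Posterior probability ≈ 0.009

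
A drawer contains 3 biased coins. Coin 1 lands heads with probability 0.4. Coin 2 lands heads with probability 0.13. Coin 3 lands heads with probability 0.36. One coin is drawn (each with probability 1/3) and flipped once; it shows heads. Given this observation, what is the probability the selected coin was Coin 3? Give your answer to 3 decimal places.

Posterior probability ≈ 0.404

Tabulate prior·likelihood by source: [1] prior 0.333333, lik 0.4, product 0.1333; [2] prior 0.333333, lik 0.13, product 0.04333; [3] prior 0.333333, lik 0.36, product 0.1200.
Normalizing constant = 0.29667; the posterior for Coin 3 is its product over the sum, 0.1200/0.29667 = 0.404.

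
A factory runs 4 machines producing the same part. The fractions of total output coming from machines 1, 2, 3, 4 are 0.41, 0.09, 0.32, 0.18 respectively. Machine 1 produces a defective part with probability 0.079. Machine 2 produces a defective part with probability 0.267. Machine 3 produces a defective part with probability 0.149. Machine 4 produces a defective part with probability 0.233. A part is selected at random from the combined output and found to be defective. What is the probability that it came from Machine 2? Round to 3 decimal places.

Posterior probability ≈ 0.165

Tabulate prior·likelihood by source: [1] prior 0.41, lik 0.079, product 0.03239; [2] prior 0.09, lik 0.267, product 0.02403; [3] prior 0.32, lik 0.149, product 0.04768; [4] prior 0.18, lik 0.233, product 0.04194.
Normalizing constant = 0.14604; the posterior for Machine 2 is its product over the sum, 0.02403/0.14604 = 0.165.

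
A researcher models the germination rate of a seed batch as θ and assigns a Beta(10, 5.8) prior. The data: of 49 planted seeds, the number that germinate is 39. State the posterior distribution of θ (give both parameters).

Observing 39 successes and 10 failures updates Beta(10, 5.8) by adding the success and failure counts to the two shape parameters: α = 10+39 = 49, β = 5.8+10 = 15.8.

Posterior: Beta(49, 15.8)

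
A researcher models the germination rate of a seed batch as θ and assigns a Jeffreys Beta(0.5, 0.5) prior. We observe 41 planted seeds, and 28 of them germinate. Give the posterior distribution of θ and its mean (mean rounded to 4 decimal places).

Posterior: Beta(28.5, 13.5); mean ≈ 0.6786

Observing 28 successes and 13 failures updates Beta(0.5, 0.5) by adding the success and failure counts to the two shape parameters: α = 0.5+28 = 28.5, β = 0.5+13 = 13.5.
E[θ | data] = 28.5/(28.5+13.5) = 0.6786.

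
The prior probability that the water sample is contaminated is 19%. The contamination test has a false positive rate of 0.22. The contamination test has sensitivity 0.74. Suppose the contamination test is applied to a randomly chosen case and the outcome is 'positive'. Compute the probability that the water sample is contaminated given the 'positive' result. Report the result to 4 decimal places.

P(H | E) ≈ 0.4410

Write H for 'the water sample is contaminated'. Prior odds H:¬H = 0.19/0.81 = 0.23457. For the 'positive' outcome, the likelihood ratio is 0.74/0.22 = 3.3636.
Posterior odds = 0.23457 × 3.3636 = 0.78900, so P(H|E) = 0.78900/(1+0.78900) = 0.4410.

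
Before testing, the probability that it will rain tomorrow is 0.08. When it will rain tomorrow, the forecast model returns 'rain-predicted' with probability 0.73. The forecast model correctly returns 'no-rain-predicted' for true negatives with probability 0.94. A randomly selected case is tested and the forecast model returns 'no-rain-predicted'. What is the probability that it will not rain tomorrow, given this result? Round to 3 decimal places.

P(¬H | E) ≈ 0.976

Write H for 'it will rain tomorrow'. Prior odds H:¬H = 0.08/0.92 = 0.086957. For the 'no-rain-predicted' outcome, the likelihood ratio is 0.27/0.94 = 0.28723.
Posterior odds = 0.086957 × 0.28723 = 0.024977, so P(H|E) = 0.024977/(1+0.024977) = 0.024. Then P(¬H|E) = 1 − 0.024 = 0.976.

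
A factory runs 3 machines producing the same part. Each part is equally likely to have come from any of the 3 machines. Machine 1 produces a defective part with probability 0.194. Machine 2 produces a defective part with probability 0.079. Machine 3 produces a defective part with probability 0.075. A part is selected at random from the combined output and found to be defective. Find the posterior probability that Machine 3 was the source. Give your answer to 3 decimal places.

Posterior probability ≈ 0.216

Tabulate prior·likelihood by source: [1] prior 0.333333, lik 0.194, product 0.06467; [2] prior 0.333333, lik 0.079, product 0.02633; [3] prior 0.333333, lik 0.075, product 0.02500.
Normalizing constant = 0.11600; the posterior for Machine 3 is its product over the sum, 0.02500/0.11600 = 0.216.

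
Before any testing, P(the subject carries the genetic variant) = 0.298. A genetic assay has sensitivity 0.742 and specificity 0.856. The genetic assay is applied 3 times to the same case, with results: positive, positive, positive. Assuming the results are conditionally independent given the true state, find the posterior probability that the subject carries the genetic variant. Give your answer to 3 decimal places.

With H the event that the subject carries the genetic variant, the joint likelihood of the observed sequence is P(data|H) = 0.742·0.742·0.742 = 0.40852 and P(data|¬H) = 0.144·0.144·0.144 = 0.0029860.
Bayes: P(H|data) = 0.298·0.40852 / (0.298·0.40852 + 0.702·0.0029860) = 0.12174/0.12383 = 0.9831.

Posterior P(H) ≈ 0.983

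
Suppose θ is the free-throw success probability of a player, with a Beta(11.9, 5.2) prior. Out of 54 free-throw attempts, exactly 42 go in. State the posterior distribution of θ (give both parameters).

Posterior: Beta(53.9, 17.2)

Observing 42 successes and 12 failures updates Beta(11.9, 5.2) by adding the success and failure counts to the two shape parameters: α = 11.9+42 = 53.9, β = 5.2+12 = 17.2.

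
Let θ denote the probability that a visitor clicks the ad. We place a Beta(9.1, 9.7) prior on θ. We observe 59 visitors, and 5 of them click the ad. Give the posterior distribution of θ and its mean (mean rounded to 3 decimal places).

Posterior: Beta(14.1, 63.7); mean ≈ 0.181

The binomial likelihood is conjugate to the Beta prior: with 5 successes and 54 failures, the posterior is Beta(9.1+5, 9.7+54) = Beta(14.1, 63.7).
E[θ | data] = 14.1/(14.1+63.7) = 0.181.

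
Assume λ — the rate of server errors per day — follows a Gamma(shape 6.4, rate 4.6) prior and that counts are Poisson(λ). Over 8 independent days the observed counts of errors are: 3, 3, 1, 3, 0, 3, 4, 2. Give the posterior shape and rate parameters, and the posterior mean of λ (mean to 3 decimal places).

Posterior: Gamma(shape=25.4, rate=12.6); mean ≈ 2.016

Total count ∑xᵢ = 19 over n = 8 days.
Gamma is conjugate to the Poisson likelihood: posterior is Gamma(shape = 6.4+19 = 25.4, rate = 4.6+8 = 12.6).
Posterior mean = shape/rate = 25.4/12.6 = 2.016.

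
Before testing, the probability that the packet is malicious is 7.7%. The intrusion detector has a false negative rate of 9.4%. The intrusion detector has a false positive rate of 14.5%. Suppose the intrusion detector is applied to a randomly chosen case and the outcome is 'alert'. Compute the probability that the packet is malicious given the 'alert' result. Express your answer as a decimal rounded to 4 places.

Write H for 'the packet is malicious'. Prior odds H:¬H = 0.077/0.923 = 0.083424. For the 'alert' outcome, the likelihood ratio is 0.906/0.145 = 6.2483.
Posterior odds = 0.083424 × 6.2483 = 0.52125, so P(H|E) = 0.52125/(1+0.52125) = 0.3426.

P(H | E) ≈ 0.3426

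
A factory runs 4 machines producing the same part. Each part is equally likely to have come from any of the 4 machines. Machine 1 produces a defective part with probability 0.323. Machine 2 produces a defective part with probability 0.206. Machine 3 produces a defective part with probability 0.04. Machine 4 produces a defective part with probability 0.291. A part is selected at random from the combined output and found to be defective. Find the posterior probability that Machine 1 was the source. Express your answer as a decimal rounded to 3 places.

Posterior probability ≈ 0.376

P(defective|M1) = 0.323; P(defective|M2) = 0.206; P(defective|M3) = 0.04; P(defective|M4) = 0.291.
Prior × likelihood for each source: 0.25·0.323=0.08075, 0.25·0.206=0.05150, 0.25·0.04=0.01000, 0.25·0.291=0.07275. Summing gives P(defective) = 0.21500.
P(Machine 1 | defective) = 0.08075 / 0.21500 = 0.376.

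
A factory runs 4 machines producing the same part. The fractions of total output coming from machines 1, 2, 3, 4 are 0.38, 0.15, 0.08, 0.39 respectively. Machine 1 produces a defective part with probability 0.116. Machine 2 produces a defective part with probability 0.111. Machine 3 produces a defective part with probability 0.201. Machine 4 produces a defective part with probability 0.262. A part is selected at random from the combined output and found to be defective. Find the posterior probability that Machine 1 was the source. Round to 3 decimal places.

Posterior probability ≈ 0.246

P(defective|M1) = 0.116; P(defective|M2) = 0.111; P(defective|M3) = 0.201; P(defective|M4) = 0.262.
Prior × likelihood for each source: 0.38·0.116=0.04408, 0.15·0.111=0.01665, 0.08·0.201=0.01608, 0.39·0.262=0.1022. Summing gives P(defective) = 0.17899.
P(Machine 1 | defective) = 0.04408 / 0.17899 = 0.246.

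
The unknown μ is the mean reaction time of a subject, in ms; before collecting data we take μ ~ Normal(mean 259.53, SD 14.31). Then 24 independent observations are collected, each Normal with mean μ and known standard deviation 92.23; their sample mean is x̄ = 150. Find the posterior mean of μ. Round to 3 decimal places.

Posterior mean ≈ 219.421

Prior precision 1/τ₀² = 1/14.31² = 0.00488338; data precision n/σ² = 24/92.23² = 0.00282141.
Posterior precision = 0.00488338 + 0.00282141 = 0.00770480.
Posterior mean = (0.00488338·259.53 + 0.00282141·150) / 0.00770480 = 219.421.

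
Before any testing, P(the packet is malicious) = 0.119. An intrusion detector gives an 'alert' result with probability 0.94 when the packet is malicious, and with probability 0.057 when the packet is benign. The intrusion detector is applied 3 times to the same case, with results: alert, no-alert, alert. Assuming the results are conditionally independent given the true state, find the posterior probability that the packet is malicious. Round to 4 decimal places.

Posterior P(H) ≈ 0.7004

With H the event that the packet is malicious, the joint likelihood of the observed sequence is P(data|H) = 0.94·0.06·0.94 = 0.053016 and P(data|¬H) = 0.057·0.943·0.057 = 0.0030638.
Bayes: P(H|data) = 0.119·0.053016 / (0.119·0.053016 + 0.881·0.0030638) = 0.0063089/0.0090081 = 0.7004.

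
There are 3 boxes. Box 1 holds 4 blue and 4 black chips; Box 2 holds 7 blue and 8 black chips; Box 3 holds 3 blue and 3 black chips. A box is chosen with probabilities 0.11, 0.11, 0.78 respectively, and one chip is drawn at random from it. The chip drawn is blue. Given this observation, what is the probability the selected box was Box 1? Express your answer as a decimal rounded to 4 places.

P(blue|Box 1) = 0.5; P(blue|Box 2) = 0.4667; P(blue|Box 3) = 0.5.
Prior × likelihood for each source: 0.11·0.5=0.05500, 0.11·0.4667=0.05133, 0.78·0.5=0.3900. Summing gives P(blue) = 0.49633.
P(Box 1 | blue) = 0.05500 / 0.49633 = 0.1108.

Posterior probability ≈ 0.1108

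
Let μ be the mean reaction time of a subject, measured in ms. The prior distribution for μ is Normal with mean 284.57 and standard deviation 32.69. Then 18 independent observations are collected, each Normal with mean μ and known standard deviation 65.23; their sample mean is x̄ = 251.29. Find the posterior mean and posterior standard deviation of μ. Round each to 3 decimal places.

With known σ, the Normal prior is conjugate. Weight on the data is w = (n/σ²)/(n/σ² + 1/τ₀²) = 0.00423036/(0.00423036+0.00093577) = 0.81886.
Posterior mean = w·x̄ + (1−w)·μ₀ = 0.81886·251.29 + 0.18114·284.57 = 257.318. Posterior variance = 1/(0.00423036+0.00093577) = 193.568, so SD = 13.913.

Posterior mean ≈ 257.318; posterior SD ≈ 13.913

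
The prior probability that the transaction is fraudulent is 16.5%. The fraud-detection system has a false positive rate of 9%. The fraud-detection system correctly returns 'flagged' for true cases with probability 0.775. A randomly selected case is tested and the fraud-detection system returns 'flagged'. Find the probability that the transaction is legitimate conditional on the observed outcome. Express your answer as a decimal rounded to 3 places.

P(¬H | E) ≈ 0.370

Let H be the event that the transaction is fraudulent. P(H) = 0.165, so P(¬H) = 0.835. With E the 'flagged' result, P(E|H) = 0.775 and P(E|¬H) = 0.09.
P(E) = 0.775·0.165 + 0.09·0.835 = 0.12788 + 0.075150 = 0.20303.
By Bayes' theorem, P(H|E) = 0.12788 / 0.20303 = 0.630. Hence P(¬H|E) = 1 − 0.630 = 0.370.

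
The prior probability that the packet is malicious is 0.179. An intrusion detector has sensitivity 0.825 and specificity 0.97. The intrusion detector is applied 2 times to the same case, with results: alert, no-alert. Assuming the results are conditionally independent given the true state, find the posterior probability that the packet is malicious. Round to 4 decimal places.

With H the event that the packet is malicious, the joint likelihood of the observed sequence is P(data|H) = 0.825·0.175 = 0.14437 and P(data|¬H) = 0.03·0.97 = 0.029100.
Bayes: P(H|data) = 0.179·0.14437 / (0.179·0.14437 + 0.821·0.029100) = 0.025843/0.049734 = 0.5196.

Posterior P(H) ≈ 0.5196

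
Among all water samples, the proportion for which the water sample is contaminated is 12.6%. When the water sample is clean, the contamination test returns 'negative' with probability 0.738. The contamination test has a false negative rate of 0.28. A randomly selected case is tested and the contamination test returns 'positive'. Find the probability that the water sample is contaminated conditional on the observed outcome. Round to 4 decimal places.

P(H | E) ≈ 0.2838

Let H be the event that the water sample is contaminated. P(H) = 0.126, so P(¬H) = 0.874. With E the 'positive' result, P(E|H) = 0.72 and P(E|¬H) = 0.262.
P(E) = 0.72·0.126 + 0.262·0.874 = 0.090720 + 0.22899 = 0.31971.
By Bayes' theorem, P(H|E) = 0.090720 / 0.31971 = 0.2838.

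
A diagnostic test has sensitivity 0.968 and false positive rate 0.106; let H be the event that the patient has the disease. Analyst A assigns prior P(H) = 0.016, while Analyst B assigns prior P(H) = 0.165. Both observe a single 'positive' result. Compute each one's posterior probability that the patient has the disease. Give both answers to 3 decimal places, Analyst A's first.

The likelihood ratio for a 'positive' result is 0.968/0.106 = 9.1321.
Analyst A: prior odds 0.016/0.984 = 0.016260; posterior odds 0.14849; posterior probability 0.129.
Analyst B: prior odds 0.165/0.835 = 0.19760; posterior odds 1.8045; posterior probability 0.643.

Analyst A: 0.129; Analyst B: 0.643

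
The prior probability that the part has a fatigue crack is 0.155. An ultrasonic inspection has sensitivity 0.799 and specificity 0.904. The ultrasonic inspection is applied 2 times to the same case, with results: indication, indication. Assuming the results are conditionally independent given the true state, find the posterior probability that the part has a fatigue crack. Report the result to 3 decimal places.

Posterior P(H) ≈ 0.927

Let H be the event that the part has a fatigue crack; start with P(H) = 0.155. P('indication'|H) = 0.799, P('indication'|¬H) = 0.096.
Update on result 1 ('indication'): P(H) ← 0.799·0.1550 / (0.799·0.1550 + 0.096·0.8450) = 0.12385/0.20497 = 0.6042.
Update on result 2 ('indication'): P(H) ← 0.799·0.6042 / (0.799·0.6042 + 0.096·0.3958) = 0.48278/0.52077 = 0.9270.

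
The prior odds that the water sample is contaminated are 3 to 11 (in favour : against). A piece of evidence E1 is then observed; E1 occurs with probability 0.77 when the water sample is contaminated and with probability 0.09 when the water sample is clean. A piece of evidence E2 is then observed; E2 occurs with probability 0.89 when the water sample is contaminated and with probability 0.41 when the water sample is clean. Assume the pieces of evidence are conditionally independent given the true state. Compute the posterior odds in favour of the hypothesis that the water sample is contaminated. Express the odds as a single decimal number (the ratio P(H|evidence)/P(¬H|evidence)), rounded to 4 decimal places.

Prior odds = 3/11 = 0.27273. In log-odds, ln(0.27273) = -1.2993.
Add log likelihood ratios: ln(8.5556) + ln(2.1707) = 2.9216.
Posterior log-odds = 1.6224, so posterior odds = exp(1.6224) = 5.0650.

Posterior odds ≈ 5.0650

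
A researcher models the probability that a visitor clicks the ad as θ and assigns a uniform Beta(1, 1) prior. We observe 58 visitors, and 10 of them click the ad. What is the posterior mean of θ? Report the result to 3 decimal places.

The binomial likelihood is conjugate to the Beta prior: with 10 successes and 48 failures, the posterior is Beta(1+10, 1+48) = Beta(11, 49).
E[θ | data] = 11/(11+49) = 0.183.

Posterior mean ≈ 0.183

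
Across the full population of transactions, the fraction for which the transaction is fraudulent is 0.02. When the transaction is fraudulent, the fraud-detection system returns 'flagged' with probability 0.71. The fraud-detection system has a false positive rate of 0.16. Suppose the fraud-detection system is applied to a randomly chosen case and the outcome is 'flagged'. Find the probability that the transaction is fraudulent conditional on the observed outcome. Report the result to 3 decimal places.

Let H be the event that the transaction is fraudulent. P(H) = 0.02, so P(¬H) = 0.98. With E the 'flagged' result, P(E|H) = 0.71 and P(E|¬H) = 0.16.
P(E) = 0.71·0.02 + 0.16·0.98 = 0.014200 + 0.15680 = 0.17100.
By Bayes' theorem, P(H|E) = 0.014200 / 0.17100 = 0.083.

P(H | E) ≈ 0.083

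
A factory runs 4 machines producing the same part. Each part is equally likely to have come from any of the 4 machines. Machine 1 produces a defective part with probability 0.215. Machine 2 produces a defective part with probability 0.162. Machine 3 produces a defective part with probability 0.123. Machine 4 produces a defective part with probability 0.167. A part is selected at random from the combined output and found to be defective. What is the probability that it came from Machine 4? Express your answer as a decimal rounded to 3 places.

Posterior probability ≈ 0.250

Tabulate prior·likelihood by source: [1] prior 0.25, lik 0.215, product 0.05375; [2] prior 0.25, lik 0.162, product 0.04050; [3] prior 0.25, lik 0.123, product 0.03075; [4] prior 0.25, lik 0.167, product 0.04175.
Normalizing constant = 0.16675; the posterior for Machine 4 is its product over the sum, 0.04175/0.16675 = 0.250.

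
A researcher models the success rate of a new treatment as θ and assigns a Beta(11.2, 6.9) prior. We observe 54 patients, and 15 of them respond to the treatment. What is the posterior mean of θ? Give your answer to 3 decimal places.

Posterior mean ≈ 0.363

Observing 15 successes and 39 failures updates Beta(11.2, 6.9) by adding the success and failure counts to the two shape parameters: α = 11.2+15 = 26.2, β = 6.9+39 = 45.9.
E[θ | data] = 26.2/(26.2+45.9) = 0.363.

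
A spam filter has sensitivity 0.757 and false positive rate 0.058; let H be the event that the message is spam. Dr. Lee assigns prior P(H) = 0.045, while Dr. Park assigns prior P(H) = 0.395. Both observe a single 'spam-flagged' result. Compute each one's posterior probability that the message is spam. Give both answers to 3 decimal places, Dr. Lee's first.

Dr. Lee: 0.381; Dr. Park: 0.895

The likelihood ratio for a 'spam-flagged' result is 0.757/0.058 = 13.052.
Dr. Lee: prior odds 0.045/0.955 = 0.047120; posterior odds 0.61500; posterior probability 0.381.
Dr. Park: prior odds 0.395/0.605 = 0.65289; posterior odds 8.5214; posterior probability 0.895.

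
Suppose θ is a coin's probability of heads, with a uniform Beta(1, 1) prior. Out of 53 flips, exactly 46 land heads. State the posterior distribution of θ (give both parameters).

Observing 46 successes and 7 failures updates Beta(1, 1) by adding the success and failure counts to the two shape parameters: α = 1+46 = 47, β = 1+7 = 8.

Posterior: Beta(47, 8)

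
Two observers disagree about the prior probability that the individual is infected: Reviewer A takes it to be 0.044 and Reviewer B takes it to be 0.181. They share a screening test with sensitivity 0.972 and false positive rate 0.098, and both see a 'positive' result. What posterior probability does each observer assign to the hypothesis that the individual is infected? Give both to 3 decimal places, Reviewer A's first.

Reviewer A: 0.313; Reviewer B: 0.687

P('+'|H) = 0.972, P('+'|¬H) = 0.098.
Reviewer A: numerator 0.972·0.044 = 0.042768; evidence = 0.042768+0.098·0.956 = 0.13646; posterior = 0.313.
Reviewer B: numerator 0.972·0.181 = 0.17593; evidence = 0.17593+0.098·0.819 = 0.25619; posterior = 0.687.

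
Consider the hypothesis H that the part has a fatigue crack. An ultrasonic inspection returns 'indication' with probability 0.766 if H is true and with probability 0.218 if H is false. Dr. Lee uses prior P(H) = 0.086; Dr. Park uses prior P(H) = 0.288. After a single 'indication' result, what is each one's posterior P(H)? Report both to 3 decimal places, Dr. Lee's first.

P('+'|H) = 0.766, P('+'|¬H) = 0.218.
Dr. Lee: numerator 0.766·0.086 = 0.065876; evidence = 0.065876+0.218·0.914 = 0.26513; posterior = 0.248.
Dr. Park: numerator 0.766·0.288 = 0.22061; evidence = 0.22061+0.218·0.712 = 0.37582; posterior = 0.587.

Dr. Lee: 0.248; Dr. Park: 0.587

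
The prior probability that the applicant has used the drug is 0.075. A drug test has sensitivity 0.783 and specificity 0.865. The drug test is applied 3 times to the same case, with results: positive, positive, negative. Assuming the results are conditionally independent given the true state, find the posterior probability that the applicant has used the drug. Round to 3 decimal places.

Posterior P(H) ≈ 0.406

With H the event that the applicant has used the drug, the joint likelihood of the observed sequence is P(data|H) = 0.783·0.783·0.217 = 0.13304 and P(data|¬H) = 0.135·0.135·0.865 = 0.015765.
Bayes: P(H|data) = 0.075·0.13304 / (0.075·0.13304 + 0.925·0.015765) = 0.0099780/0.024560 = 0.4063.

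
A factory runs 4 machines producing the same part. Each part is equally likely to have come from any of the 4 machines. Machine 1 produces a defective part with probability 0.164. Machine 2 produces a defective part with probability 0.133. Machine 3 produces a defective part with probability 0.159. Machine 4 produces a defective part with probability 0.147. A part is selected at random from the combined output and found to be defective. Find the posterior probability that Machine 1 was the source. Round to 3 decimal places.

P(defective|M1) = 0.164; P(defective|M2) = 0.133; P(defective|M3) = 0.159; P(defective|M4) = 0.147.
Prior × likelihood for each source: 0.25·0.164=0.04100, 0.25·0.133=0.03325, 0.25·0.159=0.03975, 0.25·0.147=0.03675. Summing gives P(defective) = 0.15075.
P(Machine 1 | defective) = 0.04100 / 0.15075 = 0.272.

Posterior probability ≈ 0.272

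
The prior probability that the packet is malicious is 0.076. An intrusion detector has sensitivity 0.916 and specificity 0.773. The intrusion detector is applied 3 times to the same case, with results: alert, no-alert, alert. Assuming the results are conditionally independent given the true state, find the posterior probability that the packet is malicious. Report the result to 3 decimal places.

Posterior P(H) ≈ 0.127

With H the event that the packet is malicious, the joint likelihood of the observed sequence is P(data|H) = 0.916·0.084·0.916 = 0.070481 and P(data|¬H) = 0.227·0.773·0.227 = 0.039832.
Bayes: P(H|data) = 0.076·0.070481 / (0.076·0.070481 + 0.924·0.039832) = 0.0053565/0.042161 = 0.1270.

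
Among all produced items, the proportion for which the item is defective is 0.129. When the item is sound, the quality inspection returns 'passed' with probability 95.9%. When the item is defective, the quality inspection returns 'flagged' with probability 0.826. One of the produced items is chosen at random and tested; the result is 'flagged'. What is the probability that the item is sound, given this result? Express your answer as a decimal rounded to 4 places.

Write H for 'the item is defective'. Prior odds H:¬H = 0.129/0.871 = 0.14811. For the 'flagged' outcome, the likelihood ratio is 0.826/0.041 = 20.146.
Posterior odds = 0.14811 × 20.146 = 2.9838, so P(H|E) = 2.9838/(1+2.9838) = 0.7490. Then P(¬H|E) = 1 − 0.7490 = 0.2510.

P(¬H | E) ≈ 0.2510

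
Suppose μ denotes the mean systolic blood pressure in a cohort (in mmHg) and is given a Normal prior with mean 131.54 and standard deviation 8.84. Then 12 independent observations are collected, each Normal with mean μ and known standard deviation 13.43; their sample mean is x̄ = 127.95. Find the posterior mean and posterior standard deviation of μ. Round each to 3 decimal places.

Posterior mean ≈ 128.529; posterior SD ≈ 3.550

Prior precision 1/τ₀² = 1/8.84² = 0.0127966; data precision n/σ² = 12/13.43² = 0.0665318.
Posterior precision = 0.0127966 + 0.0665318 = 0.0793284, giving posterior SD = 1/√0.0793284 = 3.550.
Posterior mean = (0.0127966·131.54 + 0.0665318·127.95) / 0.0793284 = 128.529.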